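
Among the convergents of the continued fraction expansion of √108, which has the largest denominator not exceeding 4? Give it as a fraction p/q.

√108 = [10; 2, 1, 1, 4, 1, 1, 2, 20, …] (period length 8).
Convergents:
  p_0/q_0 = 10/1
  p_1/q_1 = 21/2
  p_2/q_2 = 31/3
  p_3/q_3 = 52/5
q_2 = 3 ≤ 4 < 5 = q_3, so the answer is 31/3.

31/3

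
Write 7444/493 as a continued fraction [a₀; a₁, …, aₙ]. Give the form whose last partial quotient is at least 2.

7444 = 15×493 + 49
493 = 10×49 + 3
49 = 16×3 + 1
3 = 3×1 + 0  (stop)
So 7444/493 = [15; 10, 16, 3].

[15; 10, 16, 3]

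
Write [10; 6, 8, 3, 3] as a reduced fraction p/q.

5163/508

Using pₖ = aₖpₖ₋₁ + pₖ₋₂ and qₖ = aₖqₖ₋₁ + qₖ₋₂:
  k=0: a=10, p=10, q=1
  k=1: a=6, p=61, q=6
  k=2: a=8, p=498, q=49
  k=3: a=3, p=1555, q=153
  k=4: a=3, p=5163, q=508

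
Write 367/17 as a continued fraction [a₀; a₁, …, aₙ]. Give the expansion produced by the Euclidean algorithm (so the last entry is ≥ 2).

[21; 1, 1, 2, 3]

367 = 21*17 + 10
17 = 1*10 + 7
10 = 1*7 + 3
7 = 2*3 + 1
3 = 3*1 + 0  (stop)
So 367/17 = [21; 1, 1, 2, 3].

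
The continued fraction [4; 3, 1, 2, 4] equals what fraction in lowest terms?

Using pₖ = aₖpₖ₋₁ + pₖ₋₂ and qₖ = aₖqₖ₋₁ + qₖ₋₂:
  k=0: a=4, p=4, q=1
  k=1: a=3, p=13, q=3
  k=2: a=1, p=17, q=4
  k=3: a=2, p=47, q=11
  k=4: a=4, p=205, q=48

205/48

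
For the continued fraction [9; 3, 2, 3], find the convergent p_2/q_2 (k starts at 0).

Using pₖ = aₖpₖ₋₁ + pₖ₋₂, qₖ = aₖqₖ₋₁ + qₖ₋₂ (with p₋₁=1, p₋₂=0, q₋₁=0, q₋₂=1):
  k=0: a=9, p=9, q=1
  k=1: a=3, p=28, q=3
  k=2: a=2, p=65, q=7

65/7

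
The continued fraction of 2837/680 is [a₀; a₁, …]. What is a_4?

2837 = 4·680 + 117   →  a_0 = 4
680 = 5·117 + 95   →  a_1 = 5
117 = 1·95 + 22   →  a_2 = 1
95 = 4·22 + 7   →  a_3 = 4
22 = 3·7 + 1   →  a_4 = 3

3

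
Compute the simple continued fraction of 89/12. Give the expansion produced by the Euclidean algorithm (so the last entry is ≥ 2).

[7; 2, 2, 2]

89 = 7·12 + 5
12 = 2·5 + 2
5 = 2·2 + 1
2 = 2·1 + 0  (stop)
So 89/12 = [7; 2, 2, 2].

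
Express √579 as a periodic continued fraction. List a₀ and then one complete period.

[24; 16, 48]

a₀ = ⌊√579⌋ = 24.
With m₀=0, d₀=1 and mₖ₊₁ = dₖaₖ − mₖ, dₖ₊₁ = (n − mₖ₊₁²)/dₖ, aₖ₊₁ = ⌊(a₀+mₖ₊₁)/dₖ₊₁⌋:
  k=1: m=24, d=3, a=16
  k=2: m=24, d=1, a=48
d=1 and a=2a₀=48 at k=2, so the next step gives (m, d) = (24, 3) again — its k=1 value — and the period has length 2.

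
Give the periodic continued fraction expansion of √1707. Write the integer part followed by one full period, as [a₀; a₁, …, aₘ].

[41; 3, 6, 41, 6, 3, 82]

a₀ = ⌊√1707⌋ = 41.
With m₀=0, d₀=1 and mₖ₊₁ = dₖaₖ − mₖ, dₖ₊₁ = (n − mₖ₊₁²)/dₖ, aₖ₊₁ = ⌊(a₀+mₖ₊₁)/dₖ₊₁⌋:
  k=1: m=41, d=26, a=3
  k=2: m=37, d=13, a=6
  k=3: m=41, d=2, a=41
  k=4: m=41, d=13, a=6
  k=5: m=37, d=26, a=3
  k=6: m=41, d=1, a=82
d=1 and a=2a₀=82 at k=6, so the next step gives (m, d) = (41, 26) again — its k=1 value — and the period has length 6.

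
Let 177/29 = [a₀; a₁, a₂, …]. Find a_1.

177 = 6·29 + 3   →  a_0 = 6
29 = 9·3 + 2   →  a_1 = 9

9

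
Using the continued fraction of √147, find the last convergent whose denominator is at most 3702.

√147 = [12; 8, 24, …] (period length 2).
Convergents:
  p_0/q_0 = 12/1
  p_1/q_1 = 97/8
  p_2/q_2 = 2340/193
  p_3/q_3 = 18817/1552
  p_4/q_4 = 453948/37441
q_3 = 1552 ≤ 3702 < 37441 = q_4, so the answer is 18817/1552.

18817/1552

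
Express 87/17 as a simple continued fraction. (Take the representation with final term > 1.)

[5; 8, 2]

87 = 5×17 + 2
17 = 8×2 + 1
2 = 2×1 + 0  (stop)
So 87/17 = [5; 8, 2].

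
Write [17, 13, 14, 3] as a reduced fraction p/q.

9597/562

Using pₖ = aₖpₖ₋₁ + pₖ₋₂ and qₖ = aₖqₖ₋₁ + qₖ₋₂:
  k=0: a=17, p=17, q=1
  k=1: a=13, p=222, q=13
  k=2: a=14, p=3125, q=183
  k=3: a=3, p=9597, q=562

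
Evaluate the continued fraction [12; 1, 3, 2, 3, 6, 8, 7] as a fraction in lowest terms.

144759/11332

Fold from the inside: start with 7/1.
  8 + 1/7 = 57/7
  6 + 7/57 = 349/57
  3 + 57/349 = 1104/349
  2 + 349/1104 = 2557/1104
  3 + 1104/2557 = 8775/2557
  1 + 2557/8775 = 11332/8775
  12 + 8775/11332 = 144759/11332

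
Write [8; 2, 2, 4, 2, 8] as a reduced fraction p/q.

3481/414

Using pₖ = aₖpₖ₋₁ + pₖ₋₂ and qₖ = aₖqₖ₋₁ + qₖ₋₂:
  k=0: a=8, p=8, q=1
  k=1: a=2, p=17, q=2
  k=2: a=2, p=42, q=5
  k=3: a=4, p=185, q=22
  k=4: a=2, p=412, q=49
  k=5: a=8, p=3481, q=414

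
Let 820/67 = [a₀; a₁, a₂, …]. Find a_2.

820 = 12·67 + 16   →  a_0 = 12
67 = 4·16 + 3   →  a_1 = 4
16 = 5·3 + 1   →  a_2 = 5

5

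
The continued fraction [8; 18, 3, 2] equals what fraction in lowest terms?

Fold from the inside: start with 2/1.
  3 + 1/2 = 7/2
  18 + 2/7 = 128/7
  8 + 7/128 = 1031/128

1031/128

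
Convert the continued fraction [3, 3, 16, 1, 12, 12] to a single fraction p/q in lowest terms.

Using pₖ = aₖpₖ₋₁ + pₖ₋₂ and qₖ = aₖqₖ₋₁ + qₖ₋₂:
  k=0: a=3, p=3, q=1
  k=1: a=3, p=10, q=3
  k=2: a=16, p=163, q=49
  k=3: a=1, p=173, q=52
  k=4: a=12, p=2239, q=673
  k=5: a=12, p=27041, q=8128

27041/8128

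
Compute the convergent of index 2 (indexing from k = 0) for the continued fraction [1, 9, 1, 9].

11/10

Using pₖ = aₖpₖ₋₁ + pₖ₋₂, qₖ = aₖqₖ₋₁ + qₖ₋₂ (with p₋₁=1, p₋₂=0, q₋₁=0, q₋₂=1):
  k=0: a=1, p=1, q=1
  k=1: a=9, p=10, q=9
  k=2: a=1, p=11, q=10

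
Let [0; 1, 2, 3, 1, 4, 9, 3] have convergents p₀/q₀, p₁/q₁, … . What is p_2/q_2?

2/3

Using pₖ = aₖpₖ₋₁ + pₖ₋₂, qₖ = aₖqₖ₋₁ + qₖ₋₂ (with p₋₁=1, p₋₂=0, q₋₁=0, q₋₂=1):
  k=0: a=0, p=0, q=1
  k=1: a=1, p=1, q=1
  k=2: a=2, p=2, q=3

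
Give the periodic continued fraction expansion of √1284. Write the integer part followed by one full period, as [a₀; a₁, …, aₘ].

[35; 1, 4, 1, 70]

a₀ = ⌊√1284⌋ = 35.
With m₀=0, d₀=1 and mₖ₊₁ = dₖaₖ − mₖ, dₖ₊₁ = (n − mₖ₊₁²)/dₖ, aₖ₊₁ = ⌊(a₀+mₖ₊₁)/dₖ₊₁⌋:
  k=1: m=35, d=59, a=1
  k=2: m=24, d=12, a=4
  k=3: m=24, d=59, a=1
  k=4: m=35, d=1, a=70
d=1 and a=2a₀=70 at k=4, so the next step gives (m, d) = (35, 59) again — its k=1 value — and the period has length 4.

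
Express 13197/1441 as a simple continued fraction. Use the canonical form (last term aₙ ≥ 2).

[9; 6, 3, 8, 9]

13197 = 9·1441 + 228
1441 = 6·228 + 73
228 = 3·73 + 9
73 = 8·9 + 1
9 = 9·1 + 0  (stop)
So 13197/1441 = [9; 6, 3, 8, 9].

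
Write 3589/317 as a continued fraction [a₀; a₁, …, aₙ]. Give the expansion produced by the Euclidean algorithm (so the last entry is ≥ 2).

3589 = 11*317 + 102
317 = 3*102 + 11
102 = 9*11 + 3
11 = 3*3 + 2
3 = 1*2 + 1
2 = 2*1 + 0  (stop)
So 3589/317 = [11; 3, 9, 3, 1, 2].

[11; 3, 9, 3, 1, 2]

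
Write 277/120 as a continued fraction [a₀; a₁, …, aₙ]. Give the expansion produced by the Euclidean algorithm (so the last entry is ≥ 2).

277 = 2·120 + 37
120 = 3·37 + 9
37 = 4·9 + 1
9 = 9·1 + 0  (stop)
So 277/120 = [2; 3, 4, 9].

[2; 3, 4, 9]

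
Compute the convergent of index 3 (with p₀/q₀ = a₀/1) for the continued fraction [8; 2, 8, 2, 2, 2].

305/36

Using pₖ = aₖpₖ₋₁ + pₖ₋₂, qₖ = aₖqₖ₋₁ + qₖ₋₂ (with p₋₁=1, p₋₂=0, q₋₁=0, q₋₂=1):
  k=0: a=8, p=8, q=1
  k=1: a=2, p=17, q=2
  k=2: a=8, p=144, q=17
  k=3: a=2, p=305, q=36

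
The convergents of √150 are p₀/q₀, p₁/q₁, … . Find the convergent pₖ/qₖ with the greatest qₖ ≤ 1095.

4801/392

√150 = [12; 4, 24, …] (period length 2).
Convergents:
  p_0/q_0 = 12/1
  p_1/q_1 = 49/4
  p_2/q_2 = 1188/97
  p_3/q_3 = 4801/392
  p_4/q_4 = 116412/9505
q_3 = 392 ≤ 1095 < 9505 = q_4, so the answer is 4801/392.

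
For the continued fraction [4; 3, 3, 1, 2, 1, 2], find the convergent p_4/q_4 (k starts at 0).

155/36

Using pₖ = aₖpₖ₋₁ + pₖ₋₂, qₖ = aₖqₖ₋₁ + qₖ₋₂ (with p₋₁=1, p₋₂=0, q₋₁=0, q₋₂=1):
  k=0: a=4, p=4, q=1
  k=1: a=3, p=13, q=3
  k=2: a=3, p=43, q=10
  k=3: a=1, p=56, q=13
  k=4: a=2, p=155, q=36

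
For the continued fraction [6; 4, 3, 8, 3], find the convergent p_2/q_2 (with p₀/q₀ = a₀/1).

81/13

Using pₖ = aₖpₖ₋₁ + pₖ₋₂, qₖ = aₖqₖ₋₁ + qₖ₋₂ (with p₋₁=1, p₋₂=0, q₋₁=0, q₋₂=1):
  k=0: a=6, p=6, q=1
  k=1: a=4, p=25, q=4
  k=2: a=3, p=81, q=13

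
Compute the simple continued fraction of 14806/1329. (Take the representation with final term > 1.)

[11; 7, 9, 2, 1, 6]

14806 = 11·1329 + 187
1329 = 7·187 + 20
187 = 9·20 + 7
20 = 2·7 + 6
7 = 1·6 + 1
6 = 6·1 + 0  (stop)
So 14806/1329 = [11; 7, 9, 2, 1, 6].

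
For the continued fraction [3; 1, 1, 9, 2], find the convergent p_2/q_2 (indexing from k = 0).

Using pₖ = aₖpₖ₋₁ + pₖ₋₂, qₖ = aₖqₖ₋₁ + qₖ₋₂ (with p₋₁=1, p₋₂=0, q₋₁=0, q₋₂=1):
  k=0: a=3, p=3, q=1
  k=1: a=1, p=4, q=1
  k=2: a=1, p=7, q=2

7/2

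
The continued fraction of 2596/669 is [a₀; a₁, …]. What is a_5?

3

2596 = 3·669 + 589   →  a_0 = 3
669 = 1·589 + 80   →  a_1 = 1
589 = 7·80 + 29   →  a_2 = 7
80 = 2·29 + 22   →  a_3 = 2
29 = 1·22 + 7   →  a_4 = 1
22 = 3·7 + 1   →  a_5 = 3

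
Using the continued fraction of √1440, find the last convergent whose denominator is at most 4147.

54758/1443

√1440 = [37; 1, 17, 1, 74, …] (period length 4).
Convergents:
  p_0/q_0 = 37/1
  p_1/q_1 = 38/1
  p_2/q_2 = 683/18
  p_3/q_3 = 721/19
  p_4/q_4 = 54037/1424
  p_5/q_5 = 54758/1443
  p_6/q_6 = 984923/25955
q_5 = 1443 ≤ 4147 < 25955 = q_6, so the answer is 54758/1443.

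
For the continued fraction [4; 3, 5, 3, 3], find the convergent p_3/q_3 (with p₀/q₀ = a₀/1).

Using pₖ = aₖpₖ₋₁ + pₖ₋₂, qₖ = aₖqₖ₋₁ + qₖ₋₂ (with p₋₁=1, p₋₂=0, q₋₁=0, q₋₂=1):
  k=0: a=4, p=4, q=1
  k=1: a=3, p=13, q=3
  k=2: a=5, p=69, q=16
  k=3: a=3, p=220, q=51

220/51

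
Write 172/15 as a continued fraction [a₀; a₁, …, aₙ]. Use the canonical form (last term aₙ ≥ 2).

[11; 2, 7]

172 = 11*15 + 7
15 = 2*7 + 1
7 = 7*1 + 0  (stop)
So 172/15 = [11; 2, 7].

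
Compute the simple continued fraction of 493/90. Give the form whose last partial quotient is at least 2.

493 = 5*90 + 43
90 = 2*43 + 4
43 = 10*4 + 3
4 = 1*3 + 1
3 = 3*1 + 0  (stop)
So 493/90 = [5; 2, 10, 1, 3].

[5; 2, 10, 1, 3]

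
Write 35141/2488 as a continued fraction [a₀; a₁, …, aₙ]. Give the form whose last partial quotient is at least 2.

[14; 8, 19, 3, 5]

35141 = 14×2488 + 309
2488 = 8×309 + 16
309 = 19×16 + 5
16 = 3×5 + 1
5 = 5×1 + 0  (stop)
So 35141/2488 = [14; 8, 19, 3, 5].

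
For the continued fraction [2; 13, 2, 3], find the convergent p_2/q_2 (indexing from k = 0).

56/27

Using pₖ = aₖpₖ₋₁ + pₖ₋₂, qₖ = aₖqₖ₋₁ + qₖ₋₂ (with p₋₁=1, p₋₂=0, q₋₁=0, q₋₂=1):
  k=0: a=2, p=2, q=1
  k=1: a=13, p=27, q=13
  k=2: a=2, p=56, q=27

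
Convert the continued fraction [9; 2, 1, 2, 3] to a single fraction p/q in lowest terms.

Using pₖ = aₖpₖ₋₁ + pₖ₋₂ and qₖ = aₖqₖ₋₁ + qₖ₋₂:
  k=0: a=9, p=9, q=1
  k=1: a=2, p=19, q=2
  k=2: a=1, p=28, q=3
  k=3: a=2, p=75, q=8
  k=4: a=3, p=253, q=27

253/27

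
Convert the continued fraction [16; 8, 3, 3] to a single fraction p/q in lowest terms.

1338/83

Using pₖ = aₖpₖ₋₁ + pₖ₋₂ and qₖ = aₖqₖ₋₁ + qₖ₋₂:
  k=0: a=16, p=16, q=1
  k=1: a=8, p=129, q=8
  k=2: a=3, p=403, q=25
  k=3: a=3, p=1338, q=83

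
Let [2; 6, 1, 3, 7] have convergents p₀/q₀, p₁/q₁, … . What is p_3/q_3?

Using pₖ = aₖpₖ₋₁ + pₖ₋₂, qₖ = aₖqₖ₋₁ + qₖ₋₂ (with p₋₁=1, p₋₂=0, q₋₁=0, q₋₂=1):
  k=0: a=2, p=2, q=1
  k=1: a=6, p=13, q=6
  k=2: a=1, p=15, q=7
  k=3: a=3, p=58, q=27

58/27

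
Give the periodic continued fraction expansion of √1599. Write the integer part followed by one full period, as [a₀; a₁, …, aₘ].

a₀ = ⌊√1599⌋ = 39.
With m₀=0, d₀=1 and mₖ₊₁ = dₖaₖ − mₖ, dₖ₊₁ = (n − mₖ₊₁²)/dₖ, aₖ₊₁ = ⌊(a₀+mₖ₊₁)/dₖ₊₁⌋:
  k=1: m=39, d=78, a=1
  k=2: m=39, d=1, a=78
d=1 and a=2a₀=78 at k=2, so the next step gives (m, d) = (39, 78) again — its k=1 value — and the period has length 2.

[39; 1, 78]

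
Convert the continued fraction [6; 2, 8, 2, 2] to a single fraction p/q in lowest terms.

576/89

Fold from the inside: start with 2/1.
  2 + 1/2 = 5/2
  8 + 2/5 = 42/5
  2 + 5/42 = 89/42
  6 + 42/89 = 576/89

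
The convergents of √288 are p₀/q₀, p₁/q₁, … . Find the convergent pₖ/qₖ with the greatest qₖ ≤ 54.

577/34

√288 = [16; 1, 32, …] (period length 2).
Convergents:
  p_0/q_0 = 16/1
  p_1/q_1 = 17/1
  p_2/q_2 = 560/33
  p_3/q_3 = 577/34
  p_4/q_4 = 19024/1121
q_3 = 34 ≤ 54 < 1121 = q_4, so the answer is 577/34.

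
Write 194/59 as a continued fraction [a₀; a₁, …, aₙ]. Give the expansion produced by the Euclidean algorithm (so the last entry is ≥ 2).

194 = 3*59 + 17
59 = 3*17 + 8
17 = 2*8 + 1
8 = 8*1 + 0  (stop)
So 194/59 = [3; 3, 2, 8].

[3; 3, 2, 8]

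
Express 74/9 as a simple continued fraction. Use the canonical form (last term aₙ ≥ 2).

[8; 4, 2]

74 = 8*9 + 2
9 = 4*2 + 1
2 = 2*1 + 0  (stop)
So 74/9 = [8; 4, 2].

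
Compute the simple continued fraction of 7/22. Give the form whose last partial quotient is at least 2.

[0; 3, 7]

7 = 0*22 + 7
22 = 3*7 + 1
7 = 7*1 + 0  (stop)
So 7/22 = [0; 3, 7].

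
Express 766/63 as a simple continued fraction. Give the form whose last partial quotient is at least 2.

766 = 12×63 + 10
63 = 6×10 + 3
10 = 3×3 + 1
3 = 3×1 + 0  (stop)
So 766/63 = [12; 6, 3, 3].

[12; 6, 3, 3]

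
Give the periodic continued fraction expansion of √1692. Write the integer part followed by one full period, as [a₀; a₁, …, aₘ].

a₀ = ⌊√1692⌋ = 41.

[41; 7, 2, 7, 82]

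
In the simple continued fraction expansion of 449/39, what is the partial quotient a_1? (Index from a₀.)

449 = 11·39 + 20   →  a_0 = 11
39 = 1·20 + 19   →  a_1 = 1

1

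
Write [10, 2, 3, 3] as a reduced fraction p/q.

Using pₖ = aₖpₖ₋₁ + pₖ₋₂ and qₖ = aₖqₖ₋₁ + qₖ₋₂:
  k=0: a=10, p=10, q=1
  k=1: a=2, p=21, q=2
  k=2: a=3, p=73, q=7
  k=3: a=3, p=240, q=23

240/23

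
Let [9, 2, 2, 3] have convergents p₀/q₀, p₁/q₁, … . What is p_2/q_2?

Using pₖ = aₖpₖ₋₁ + pₖ₋₂, qₖ = aₖqₖ₋₁ + qₖ₋₂ (with p₋₁=1, p₋₂=0, q₋₁=0, q₋₂=1):
  k=0: a=9, p=9, q=1
  k=1: a=2, p=19, q=2
  k=2: a=2, p=47, q=5

47/5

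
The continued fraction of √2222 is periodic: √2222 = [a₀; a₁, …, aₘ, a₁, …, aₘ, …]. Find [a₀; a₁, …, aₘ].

a₀ = ⌊√2222⌋ = 47.

[47; 7, 4, 7, 94]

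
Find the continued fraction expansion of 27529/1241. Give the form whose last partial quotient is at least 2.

27529 = 22·1241 + 227
1241 = 5·227 + 106
227 = 2·106 + 15
106 = 7·15 + 1
15 = 15·1 + 0  (stop)
So 27529/1241 = [22; 5, 2, 7, 15].

[22; 5, 2, 7, 15]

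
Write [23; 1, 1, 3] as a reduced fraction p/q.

Using pₖ = aₖpₖ₋₁ + pₖ₋₂ and qₖ = aₖqₖ₋₁ + qₖ₋₂:
  k=0: a=23, p=23, q=1
  k=1: a=1, p=24, q=1
  k=2: a=1, p=47, q=2
  k=3: a=3, p=165, q=7

165/7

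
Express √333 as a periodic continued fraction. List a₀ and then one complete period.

a₀ = ⌊√333⌋ = 18.
With m₀=0, d₀=1 and mₖ₊₁ = dₖaₖ − mₖ, dₖ₊₁ = (n − mₖ₊₁²)/dₖ, aₖ₊₁ = ⌊(a₀+mₖ₊₁)/dₖ₊₁⌋:
  k=1: m=18, d=9, a=4
  k=2: m=18, d=1, a=36
d=1 and a=2a₀=36 at k=2, so the next step gives (m, d) = (18, 9) again — its k=1 value — and the period has length 2.

[18; 4, 36]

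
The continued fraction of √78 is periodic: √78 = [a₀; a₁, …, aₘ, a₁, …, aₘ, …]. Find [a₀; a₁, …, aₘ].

[8; 1, 4, 1, 16]

a₀ = ⌊√78⌋ = 8.
With m₀=0, d₀=1 and mₖ₊₁ = dₖaₖ − mₖ, dₖ₊₁ = (n − mₖ₊₁²)/dₖ, aₖ₊₁ = ⌊(a₀+mₖ₊₁)/dₖ₊₁⌋:
  k=1: m=8, d=14, a=1
  k=2: m=6, d=3, a=4
  k=3: m=6, d=14, a=1
  k=4: m=8, d=1, a=16
d=1 and a=2a₀=16 at k=4, so the next step gives (m, d) = (8, 14) again — its k=1 value — and the period has length 4.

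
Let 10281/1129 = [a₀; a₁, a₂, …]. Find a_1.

10281 = 9·1129 + 120   →  a_0 = 9
1129 = 9·120 + 49   →  a_1 = 9

9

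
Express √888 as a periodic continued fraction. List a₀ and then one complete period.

a₀ = ⌊√888⌋ = 29.
With m₀=0, d₀=1 and mₖ₊₁ = dₖaₖ − mₖ, dₖ₊₁ = (n − mₖ₊₁²)/dₖ, aₖ₊₁ = ⌊(a₀+mₖ₊₁)/dₖ₊₁⌋:
  k=1: m=29, d=47, a=1
  k=2: m=18, d=12, a=3
  k=3: m=18, d=47, a=1
  k=4: m=29, d=1, a=58
d=1 and a=2a₀=58 at k=4, so the next step gives (m, d) = (29, 47) again — its k=1 value — and the period has length 4.

[29; 1, 3, 1, 58]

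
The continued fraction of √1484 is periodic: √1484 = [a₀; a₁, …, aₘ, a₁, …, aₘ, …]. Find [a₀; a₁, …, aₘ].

a₀ = ⌊√1484⌋ = 38.

[38; 1, 1, 10, 1, 1, 76]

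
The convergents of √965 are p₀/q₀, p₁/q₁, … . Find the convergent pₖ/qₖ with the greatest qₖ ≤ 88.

√965 = [31; 15, 1, 1, 15, 62, …] (period length 5).
Convergents:
  p_0/q_0 = 31/1
  p_1/q_1 = 466/15
  p_2/q_2 = 497/16
  p_3/q_3 = 963/31
  p_4/q_4 = 14942/481
q_3 = 31 ≤ 88 < 481 = q_4, so the answer is 963/31.

963/31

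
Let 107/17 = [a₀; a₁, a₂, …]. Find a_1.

3

107 = 6·17 + 5   →  a_0 = 6
17 = 3·5 + 2   →  a_1 = 3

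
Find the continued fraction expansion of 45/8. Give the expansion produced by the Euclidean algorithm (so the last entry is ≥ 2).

[5; 1, 1, 1, 2]

45 = 5×8 + 5
8 = 1×5 + 3
5 = 1×3 + 2
3 = 1×2 + 1
2 = 2×1 + 0  (stop)
So 45/8 = [5; 1, 1, 1, 2].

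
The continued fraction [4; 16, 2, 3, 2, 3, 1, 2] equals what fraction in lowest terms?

13149/3238

Fold from the inside: start with 2/1.
  1 + 1/2 = 3/2
  3 + 2/3 = 11/3
  2 + 3/11 = 25/11
  3 + 11/25 = 86/25
  2 + 25/86 = 197/86
  16 + 86/197 = 3238/197
  4 + 197/3238 = 13149/3238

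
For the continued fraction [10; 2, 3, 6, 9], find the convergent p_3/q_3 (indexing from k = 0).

459/44

Using pₖ = aₖpₖ₋₁ + pₖ₋₂, qₖ = aₖqₖ₋₁ + qₖ₋₂ (with p₋₁=1, p₋₂=0, q₋₁=0, q₋₂=1):
  k=0: a=10, p=10, q=1
  k=1: a=2, p=21, q=2
  k=2: a=3, p=73, q=7
  k=3: a=6, p=459, q=44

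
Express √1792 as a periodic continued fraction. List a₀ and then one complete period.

[42; 3, 84]

a₀ = ⌊√1792⌋ = 42.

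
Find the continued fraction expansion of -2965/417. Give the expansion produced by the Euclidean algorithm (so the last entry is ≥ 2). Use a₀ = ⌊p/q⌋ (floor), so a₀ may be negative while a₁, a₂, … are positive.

-2965 = -8×417 + 371
417 = 1×371 + 46
371 = 8×46 + 3
46 = 15×3 + 1
3 = 3×1 + 0  (stop)
So -2965/417 = [-8; 1, 8, 15, 3].

[-8; 1, 8, 15, 3]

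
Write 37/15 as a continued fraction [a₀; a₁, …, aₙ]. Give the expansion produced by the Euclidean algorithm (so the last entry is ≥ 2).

37 = 2*15 + 7
15 = 2*7 + 1
7 = 7*1 + 0  (stop)
So 37/15 = [2; 2, 7].

[2; 2, 7]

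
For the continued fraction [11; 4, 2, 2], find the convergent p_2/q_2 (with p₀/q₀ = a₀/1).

Using pₖ = aₖpₖ₋₁ + pₖ₋₂, qₖ = aₖqₖ₋₁ + qₖ₋₂ (with p₋₁=1, p₋₂=0, q₋₁=0, q₋₂=1):
  k=0: a=11, p=11, q=1
  k=1: a=4, p=45, q=4
  k=2: a=2, p=101, q=9

101/9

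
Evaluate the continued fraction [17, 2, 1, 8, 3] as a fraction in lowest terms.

1405/81

Using pₖ = aₖpₖ₋₁ + pₖ₋₂ and qₖ = aₖqₖ₋₁ + qₖ₋₂:
  k=0: a=17, p=17, q=1
  k=1: a=2, p=35, q=2
  k=2: a=1, p=52, q=3
  k=3: a=8, p=451, q=26
  k=4: a=3, p=1405, q=81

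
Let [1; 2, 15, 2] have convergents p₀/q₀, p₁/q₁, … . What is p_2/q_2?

46/31

Using pₖ = aₖpₖ₋₁ + pₖ₋₂, qₖ = aₖqₖ₋₁ + qₖ₋₂ (with p₋₁=1, p₋₂=0, q₋₁=0, q₋₂=1):
  k=0: a=1, p=1, q=1
  k=1: a=2, p=3, q=2
  k=2: a=15, p=46, q=31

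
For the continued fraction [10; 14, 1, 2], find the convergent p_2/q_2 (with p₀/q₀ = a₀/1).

151/15

Using pₖ = aₖpₖ₋₁ + pₖ₋₂, qₖ = aₖqₖ₋₁ + qₖ₋₂ (with p₋₁=1, p₋₂=0, q₋₁=0, q₋₂=1):
  k=0: a=10, p=10, q=1
  k=1: a=14, p=141, q=14
  k=2: a=1, p=151, q=15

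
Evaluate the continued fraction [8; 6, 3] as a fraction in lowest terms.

155/19

Fold from the inside: start with 3/1.
  6 + 1/3 = 19/3
  8 + 3/19 = 155/19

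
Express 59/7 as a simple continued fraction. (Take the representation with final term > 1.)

59 = 8·7 + 3
7 = 2·3 + 1
3 = 3·1 + 0  (stop)
So 59/7 = [8; 2, 3].

[8; 2, 3]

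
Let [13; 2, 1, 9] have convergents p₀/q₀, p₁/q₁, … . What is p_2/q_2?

Using pₖ = aₖpₖ₋₁ + pₖ₋₂, qₖ = aₖqₖ₋₁ + qₖ₋₂ (with p₋₁=1, p₋₂=0, q₋₁=0, q₋₂=1):
  k=0: a=13, p=13, q=1
  k=1: a=2, p=27, q=2
  k=2: a=1, p=40, q=3

40/3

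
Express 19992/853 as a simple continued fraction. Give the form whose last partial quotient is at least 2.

[23; 2, 3, 2, 17, 3]

19992 = 23×853 + 373
853 = 2×373 + 107
373 = 3×107 + 52
107 = 2×52 + 3
52 = 17×3 + 1
3 = 3×1 + 0  (stop)
So 19992/853 = [23; 2, 3, 2, 17, 3].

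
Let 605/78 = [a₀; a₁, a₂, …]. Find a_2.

605 = 7·78 + 59   →  a_0 = 7
78 = 1·59 + 19   →  a_1 = 1
59 = 3·19 + 2   →  a_2 = 3

3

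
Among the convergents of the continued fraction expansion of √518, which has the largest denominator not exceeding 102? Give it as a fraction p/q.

1798/79

√518 = [22; 1, 3, 6, 3, 1, 44, …] (period length 6).
Convergents:
  p_0/q_0 = 22/1
  p_1/q_1 = 23/1
  p_2/q_2 = 91/4
  p_3/q_3 = 569/25
  p_4/q_4 = 1798/79
  p_5/q_5 = 2367/104
q_4 = 79 ≤ 102 < 104 = q_5, so the answer is 1798/79.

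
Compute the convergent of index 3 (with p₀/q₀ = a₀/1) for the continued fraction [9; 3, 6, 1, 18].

205/22

Using pₖ = aₖpₖ₋₁ + pₖ₋₂, qₖ = aₖqₖ₋₁ + qₖ₋₂ (with p₋₁=1, p₋₂=0, q₋₁=0, q₋₂=1):
  k=0: a=9, p=9, q=1
  k=1: a=3, p=28, q=3
  k=2: a=6, p=177, q=19
  k=3: a=1, p=205, q=22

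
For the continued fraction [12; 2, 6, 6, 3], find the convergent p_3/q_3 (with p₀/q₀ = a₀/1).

Using pₖ = aₖpₖ₋₁ + pₖ₋₂, qₖ = aₖqₖ₋₁ + qₖ₋₂ (with p₋₁=1, p₋₂=0, q₋₁=0, q₋₂=1):
  k=0: a=12, p=12, q=1
  k=1: a=2, p=25, q=2
  k=2: a=6, p=162, q=13
  k=3: a=6, p=997, q=80

997/80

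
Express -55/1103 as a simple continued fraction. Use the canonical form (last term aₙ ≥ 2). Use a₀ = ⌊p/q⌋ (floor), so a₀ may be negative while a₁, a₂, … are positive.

[-1; 1, 19, 18, 3]

-55 = -1*1103 + 1048
1103 = 1*1048 + 55
1048 = 19*55 + 3
55 = 18*3 + 1
3 = 3*1 + 0  (stop)
So -55/1103 = [-1; 1, 19, 18, 3].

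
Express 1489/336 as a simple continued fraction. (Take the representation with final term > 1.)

[4; 2, 3, 6, 1, 1, 3]

1489 = 4×336 + 145
336 = 2×145 + 46
145 = 3×46 + 7
46 = 6×7 + 4
7 = 1×4 + 3
4 = 1×3 + 1
3 = 3×1 + 0  (stop)
So 1489/336 = [4; 2, 3, 6, 1, 1, 3].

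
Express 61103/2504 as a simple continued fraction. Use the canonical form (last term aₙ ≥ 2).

[24; 2, 2, 18, 6, 1, 3]

61103 = 24×2504 + 1007
2504 = 2×1007 + 490
1007 = 2×490 + 27
490 = 18×27 + 4
27 = 6×4 + 3
4 = 1×3 + 1
3 = 3×1 + 0  (stop)
So 61103/2504 = [24; 2, 2, 18, 6, 1, 3].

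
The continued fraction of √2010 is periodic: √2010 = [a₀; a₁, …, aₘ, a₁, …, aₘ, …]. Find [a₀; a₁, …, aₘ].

a₀ = ⌊√2010⌋ = 44.
With m₀=0, d₀=1 and mₖ₊₁ = dₖaₖ − mₖ, dₖ₊₁ = (n − mₖ₊₁²)/dₖ, aₖ₊₁ = ⌊(a₀+mₖ₊₁)/dₖ₊₁⌋:
  k=1: m=44, d=74, a=1
  k=2: m=30, d=15, a=4
  k=3: m=30, d=74, a=1
  k=4: m=44, d=1, a=88
d=1 and a=2a₀=88 at k=4, so the next step gives (m, d) = (44, 74) again — its k=1 value — and the period has length 4.

[44; 1, 4, 1, 88]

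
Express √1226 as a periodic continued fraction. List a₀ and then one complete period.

a₀ = ⌊√1226⌋ = 35.
With m₀=0, d₀=1 and mₖ₊₁ = dₖaₖ − mₖ, dₖ₊₁ = (n − mₖ₊₁²)/dₖ, aₖ₊₁ = ⌊(a₀+mₖ₊₁)/dₖ₊₁⌋:
  k=1: m=35, d=1, a=70
d=1 and a=2a₀=70 at k=1, so the next step gives (m, d) = (35, 1) again — its k=1 value — and the period has length 1.

[35; 70]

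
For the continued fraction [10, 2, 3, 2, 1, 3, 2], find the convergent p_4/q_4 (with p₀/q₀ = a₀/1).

240/23

Using pₖ = aₖpₖ₋₁ + pₖ₋₂, qₖ = aₖqₖ₋₁ + qₖ₋₂ (with p₋₁=1, p₋₂=0, q₋₁=0, q₋₂=1):
  k=0: a=10, p=10, q=1
  k=1: a=2, p=21, q=2
  k=2: a=3, p=73, q=7
  k=3: a=2, p=167, q=16
  k=4: a=1, p=240, q=23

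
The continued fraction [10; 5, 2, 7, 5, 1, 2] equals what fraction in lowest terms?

Using pₖ = aₖpₖ₋₁ + pₖ₋₂ and qₖ = aₖqₖ₋₁ + qₖ₋₂:
  k=0: a=10, p=10, q=1
  k=1: a=5, p=51, q=5
  k=2: a=2, p=112, q=11
  k=3: a=7, p=835, q=82
  k=4: a=5, p=4287, q=421
  k=5: a=1, p=5122, q=503
  k=6: a=2, p=14531, q=1427

14531/1427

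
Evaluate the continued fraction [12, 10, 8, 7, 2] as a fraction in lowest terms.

14942/1235

Using pₖ = aₖpₖ₋₁ + pₖ₋₂ and qₖ = aₖqₖ₋₁ + qₖ₋₂:
  k=0: a=12, p=12, q=1
  k=1: a=10, p=121, q=10
  k=2: a=8, p=980, q=81
  k=3: a=7, p=6981, q=577
  k=4: a=2, p=14942, q=1235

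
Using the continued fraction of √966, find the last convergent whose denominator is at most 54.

√966 = [31; 12, 2, 2, 2, 12, 62, …] (period length 6).
Convergents:
  p_0/q_0 = 31/1
  p_1/q_1 = 373/12
  p_2/q_2 = 777/25
  p_3/q_3 = 1927/62
q_2 = 25 ≤ 54 < 62 = q_3, so the answer is 777/25.

777/25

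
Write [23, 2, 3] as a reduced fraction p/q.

Using pₖ = aₖpₖ₋₁ + pₖ₋₂ and qₖ = aₖqₖ₋₁ + qₖ₋₂:
  k=0: a=23, p=23, q=1
  k=1: a=2, p=47, q=2
  k=2: a=3, p=164, q=7

164/7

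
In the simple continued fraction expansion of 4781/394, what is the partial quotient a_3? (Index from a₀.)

3

4781 = 12·394 + 53   →  a_0 = 12
394 = 7·53 + 23   →  a_1 = 7
53 = 2·23 + 7   →  a_2 = 2
23 = 3·7 + 2   →  a_3 = 3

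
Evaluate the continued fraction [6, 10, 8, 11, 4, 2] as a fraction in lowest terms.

Fold from the inside: start with 2/1.
  4 + 1/2 = 9/2
  11 + 2/9 = 101/9
  8 + 9/101 = 817/101
  10 + 101/817 = 8271/817
  6 + 817/8271 = 50443/8271

50443/8271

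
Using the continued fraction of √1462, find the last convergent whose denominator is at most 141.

2753/72

√1462 = [38; 4, 4, 4, 76, …] (period length 4).
Convergents:
  p_0/q_0 = 38/1
  p_1/q_1 = 153/4
  p_2/q_2 = 650/17
  p_3/q_3 = 2753/72
  p_4/q_4 = 209878/5489
q_3 = 72 ≤ 141 < 5489 = q_4, so the answer is 2753/72.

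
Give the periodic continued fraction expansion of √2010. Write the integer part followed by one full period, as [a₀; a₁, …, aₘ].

[44; 1, 4, 1, 88]

a₀ = ⌊√2010⌋ = 44.
With m₀=0, d₀=1 and mₖ₊₁ = dₖaₖ − mₖ, dₖ₊₁ = (n − mₖ₊₁²)/dₖ, aₖ₊₁ = ⌊(a₀+mₖ₊₁)/dₖ₊₁⌋:
  k=1: m=44, d=74, a=1
  k=2: m=30, d=15, a=4
  k=3: m=30, d=74, a=1
  k=4: m=44, d=1, a=88
d=1 and a=2a₀=88 at k=4, so the next step gives (m, d) = (44, 74) again — its k=1 value — and the period has length 4.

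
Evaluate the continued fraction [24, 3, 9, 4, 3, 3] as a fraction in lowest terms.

Fold from the inside: start with 3/1.
  3 + 1/3 = 10/3
  4 + 3/10 = 43/10
  9 + 10/43 = 397/43
  3 + 43/397 = 1234/397
  24 + 397/1234 = 30013/1234

30013/1234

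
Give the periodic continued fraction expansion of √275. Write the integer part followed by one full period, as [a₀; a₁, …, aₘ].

[16; 1, 1, 2, 1, 1, 32]

a₀ = ⌊√275⌋ = 16.
With m₀=0, d₀=1 and mₖ₊₁ = dₖaₖ − mₖ, dₖ₊₁ = (n − mₖ₊₁²)/dₖ, aₖ₊₁ = ⌊(a₀+mₖ₊₁)/dₖ₊₁⌋:
  k=1: m=16, d=19, a=1
  k=2: m=3, d=14, a=1
  k=3: m=11, d=11, a=2
  k=4: m=11, d=14, a=1
  k=5: m=3, d=19, a=1
  k=6: m=16, d=1, a=32
d=1 and a=2a₀=32 at k=6, so the next step gives (m, d) = (16, 19) again — its k=1 value — and the period has length 6.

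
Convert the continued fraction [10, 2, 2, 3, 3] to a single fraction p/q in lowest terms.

Using pₖ = aₖpₖ₋₁ + pₖ₋₂ and qₖ = aₖqₖ₋₁ + qₖ₋₂:
  k=0: a=10, p=10, q=1
  k=1: a=2, p=21, q=2
  k=2: a=2, p=52, q=5
  k=3: a=3, p=177, q=17
  k=4: a=3, p=583, q=56

583/56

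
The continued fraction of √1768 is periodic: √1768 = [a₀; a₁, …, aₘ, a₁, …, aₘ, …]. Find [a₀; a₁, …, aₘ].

[42; 21, 84]

a₀ = ⌊√1768⌋ = 42.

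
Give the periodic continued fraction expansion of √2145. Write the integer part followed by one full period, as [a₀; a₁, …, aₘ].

[46; 3, 5, 2, 5, 3, 92]

a₀ = ⌊√2145⌋ = 46.
With m₀=0, d₀=1 and mₖ₊₁ = dₖaₖ − mₖ, dₖ₊₁ = (n − mₖ₊₁²)/dₖ, aₖ₊₁ = ⌊(a₀+mₖ₊₁)/dₖ₊₁⌋:
  k=1: m=46, d=29, a=3
  k=2: m=41, d=16, a=5
  k=3: m=39, d=39, a=2
  k=4: m=39, d=16, a=5
  k=5: m=41, d=29, a=3
  k=6: m=46, d=1, a=92
d=1 and a=2a₀=92 at k=6, so the next step gives (m, d) = (46, 29) again — its k=1 value — and the period has length 6.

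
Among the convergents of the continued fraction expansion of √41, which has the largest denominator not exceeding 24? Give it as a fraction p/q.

32/5

√41 = [6; 2, 2, 12, …] (period length 3).
Convergents:
  p_0/q_0 = 6/1
  p_1/q_1 = 13/2
  p_2/q_2 = 32/5
  p_3/q_3 = 397/62
q_2 = 5 ≤ 24 < 62 = q_3, so the answer is 32/5.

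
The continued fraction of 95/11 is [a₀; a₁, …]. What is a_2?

1

95 = 8·11 + 7   →  a_0 = 8
11 = 1·7 + 4   →  a_1 = 1
7 = 1·4 + 3   →  a_2 = 1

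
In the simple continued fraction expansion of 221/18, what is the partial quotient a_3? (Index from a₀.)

221 = 12·18 + 5   →  a_0 = 12
18 = 3·5 + 3   →  a_1 = 3
5 = 1·3 + 2   →  a_2 = 1
3 = 1·2 + 1   →  a_3 = 1

1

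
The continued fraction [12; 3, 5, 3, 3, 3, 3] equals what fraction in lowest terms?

22694/1843

Using pₖ = aₖpₖ₋₁ + pₖ₋₂ and qₖ = aₖqₖ₋₁ + qₖ₋₂:
  k=0: a=12, p=12, q=1
  k=1: a=3, p=37, q=3
  k=2: a=5, p=197, q=16
  k=3: a=3, p=628, q=51
  k=4: a=3, p=2081, q=169
  k=5: a=3, p=6871, q=558
  k=6: a=3, p=22694, q=1843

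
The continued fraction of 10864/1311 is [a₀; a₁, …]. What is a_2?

10864 = 8·1311 + 376   →  a_0 = 8
1311 = 3·376 + 183   →  a_1 = 3
376 = 2·183 + 10   →  a_2 = 2

2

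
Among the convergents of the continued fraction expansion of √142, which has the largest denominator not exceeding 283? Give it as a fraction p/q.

√142 = [11; 1, 10, 1, 22, …] (period length 4).
Convergents:
  p_0/q_0 = 11/1
  p_1/q_1 = 12/1
  p_2/q_2 = 131/11
  p_3/q_3 = 143/12
  p_4/q_4 = 3277/275
  p_5/q_5 = 3420/287
q_4 = 275 ≤ 283 < 287 = q_5, so the answer is 3277/275.

3277/275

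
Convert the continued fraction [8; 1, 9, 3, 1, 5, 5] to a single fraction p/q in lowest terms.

10870/1221

Using pₖ = aₖpₖ₋₁ + pₖ₋₂ and qₖ = aₖqₖ₋₁ + qₖ₋₂:
  k=0: a=8, p=8, q=1
  k=1: a=1, p=9, q=1
  k=2: a=9, p=89, q=10
  k=3: a=3, p=276, q=31
  k=4: a=1, p=365, q=41
  k=5: a=5, p=2101, q=236
  k=6: a=5, p=10870, q=1221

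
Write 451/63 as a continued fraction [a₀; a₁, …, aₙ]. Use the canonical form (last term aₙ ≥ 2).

[7; 6, 3, 3]

451 = 7*63 + 10
63 = 6*10 + 3
10 = 3*3 + 1
3 = 3*1 + 0  (stop)
So 451/63 = [7; 6, 3, 3].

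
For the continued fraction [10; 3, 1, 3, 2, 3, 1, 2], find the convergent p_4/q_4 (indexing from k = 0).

Using pₖ = aₖpₖ₋₁ + pₖ₋₂, qₖ = aₖqₖ₋₁ + qₖ₋₂ (with p₋₁=1, p₋₂=0, q₋₁=0, q₋₂=1):
  k=0: a=10, p=10, q=1
  k=1: a=3, p=31, q=3
  k=2: a=1, p=41, q=4
  k=3: a=3, p=154, q=15
  k=4: a=2, p=349, q=34

349/34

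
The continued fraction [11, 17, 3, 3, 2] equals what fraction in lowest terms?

4401/398

Using pₖ = aₖpₖ₋₁ + pₖ₋₂ and qₖ = aₖqₖ₋₁ + qₖ₋₂:
  k=0: a=11, p=11, q=1
  k=1: a=17, p=188, q=17
  k=2: a=3, p=575, q=52
  k=3: a=3, p=1913, q=173
  k=4: a=2, p=4401, q=398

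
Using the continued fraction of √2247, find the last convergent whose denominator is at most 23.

√2247 = [47; 2, 2, 15, 2, 2, 94, …] (period length 6).
Convergents:
  p_0/q_0 = 47/1
  p_1/q_1 = 95/2
  p_2/q_2 = 237/5
  p_3/q_3 = 3650/77
q_2 = 5 ≤ 23 < 77 = q_3, so the answer is 237/5.

237/5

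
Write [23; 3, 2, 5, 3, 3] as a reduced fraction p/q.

Fold from the inside: start with 3/1.
  3 + 1/3 = 10/3
  5 + 3/10 = 53/10
  2 + 10/53 = 116/53
  3 + 53/116 = 401/116
  23 + 116/401 = 9339/401

9339/401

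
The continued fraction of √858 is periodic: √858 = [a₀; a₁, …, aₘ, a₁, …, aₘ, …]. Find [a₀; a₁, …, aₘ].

a₀ = ⌊√858⌋ = 29.

[29; 3, 2, 3, 58]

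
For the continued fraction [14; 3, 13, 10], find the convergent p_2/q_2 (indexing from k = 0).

Using pₖ = aₖpₖ₋₁ + pₖ₋₂, qₖ = aₖqₖ₋₁ + qₖ₋₂ (with p₋₁=1, p₋₂=0, q₋₁=0, q₋₂=1):
  k=0: a=14, p=14, q=1
  k=1: a=3, p=43, q=3
  k=2: a=13, p=573, q=40

573/40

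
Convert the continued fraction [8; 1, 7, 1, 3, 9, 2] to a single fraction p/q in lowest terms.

6069/683

Fold from the inside: start with 2/1.
  9 + 1/2 = 19/2
  3 + 2/19 = 59/19
  1 + 19/59 = 78/59
  7 + 59/78 = 605/78
  1 + 78/605 = 683/605
  8 + 605/683 = 6069/683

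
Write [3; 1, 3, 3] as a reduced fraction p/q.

49/13

Fold from the inside: start with 3/1.
  3 + 1/3 = 10/3
  1 + 3/10 = 13/10
  3 + 10/13 = 49/13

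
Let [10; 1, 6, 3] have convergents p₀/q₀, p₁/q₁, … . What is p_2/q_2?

Using pₖ = aₖpₖ₋₁ + pₖ₋₂, qₖ = aₖqₖ₋₁ + qₖ₋₂ (with p₋₁=1, p₋₂=0, q₋₁=0, q₋₂=1):
  k=0: a=10, p=10, q=1
  k=1: a=1, p=11, q=1
  k=2: a=6, p=76, q=7

76/7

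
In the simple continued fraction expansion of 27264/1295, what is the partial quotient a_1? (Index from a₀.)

27264 = 21·1295 + 69   →  a_0 = 21
1295 = 18·69 + 53   →  a_1 = 18

18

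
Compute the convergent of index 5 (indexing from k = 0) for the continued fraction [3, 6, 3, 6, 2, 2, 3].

Using pₖ = aₖpₖ₋₁ + pₖ₋₂, qₖ = aₖqₖ₋₁ + qₖ₋₂ (with p₋₁=1, p₋₂=0, q₋₁=0, q₋₂=1):
  k=0: a=3, p=3, q=1
  k=1: a=6, p=19, q=6
  k=2: a=3, p=60, q=19
  k=3: a=6, p=379, q=120
  k=4: a=2, p=818, q=259
  k=5: a=2, p=2015, q=638

2015/638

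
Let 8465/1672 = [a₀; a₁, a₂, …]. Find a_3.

12

8465 = 5·1672 + 105   →  a_0 = 5
1672 = 15·105 + 97   →  a_1 = 15
105 = 1·97 + 8   →  a_2 = 1
97 = 12·8 + 1   →  a_3 = 12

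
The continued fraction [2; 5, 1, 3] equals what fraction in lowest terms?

50/23

Using pₖ = aₖpₖ₋₁ + pₖ₋₂ and qₖ = aₖqₖ₋₁ + qₖ₋₂:
  k=0: a=2, p=2, q=1
  k=1: a=5, p=11, q=5
  k=2: a=1, p=13, q=6
  k=3: a=3, p=50, q=23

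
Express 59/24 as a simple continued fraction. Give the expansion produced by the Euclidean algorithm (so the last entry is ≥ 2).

[2; 2, 5, 2]

59 = 2×24 + 11
24 = 2×11 + 2
11 = 5×2 + 1
2 = 2×1 + 0  (stop)
So 59/24 = [2; 2, 5, 2].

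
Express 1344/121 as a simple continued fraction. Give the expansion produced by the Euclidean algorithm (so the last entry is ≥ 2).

[11; 9, 3, 4]

1344 = 11*121 + 13
121 = 9*13 + 4
13 = 3*4 + 1
4 = 4*1 + 0  (stop)
So 1344/121 = [11; 9, 3, 4].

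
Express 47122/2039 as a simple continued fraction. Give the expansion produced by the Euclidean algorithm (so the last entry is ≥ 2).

[23; 9, 16, 14]

47122 = 23·2039 + 225
2039 = 9·225 + 14
225 = 16·14 + 1
14 = 14·1 + 0  (stop)
So 47122/2039 = [23; 9, 16, 14].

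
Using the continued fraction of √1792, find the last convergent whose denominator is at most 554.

10710/253

√1792 = [42; 3, 84, …] (period length 2).
Convergents:
  p_0/q_0 = 42/1
  p_1/q_1 = 127/3
  p_2/q_2 = 10710/253
  p_3/q_3 = 32257/762
q_2 = 253 ≤ 554 < 762 = q_3, so the answer is 10710/253.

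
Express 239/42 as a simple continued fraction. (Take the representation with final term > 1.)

239 = 5*42 + 29
42 = 1*29 + 13
29 = 2*13 + 3
13 = 4*3 + 1
3 = 3*1 + 0  (stop)
So 239/42 = [5; 1, 2, 4, 3].

[5; 1, 2, 4, 3]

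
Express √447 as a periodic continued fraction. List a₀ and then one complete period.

a₀ = ⌊√447⌋ = 21.

[21; 7, 42]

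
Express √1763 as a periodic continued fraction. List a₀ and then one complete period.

a₀ = ⌊√1763⌋ = 41.
With m₀=0, d₀=1 and mₖ₊₁ = dₖaₖ − mₖ, dₖ₊₁ = (n − mₖ₊₁²)/dₖ, aₖ₊₁ = ⌊(a₀+mₖ₊₁)/dₖ₊₁⌋:
  k=1: m=41, d=82, a=1
  k=2: m=41, d=1, a=82
d=1 and a=2a₀=82 at k=2, so the next step gives (m, d) = (41, 82) again — its k=1 value — and the period has length 2.

[41; 1, 82]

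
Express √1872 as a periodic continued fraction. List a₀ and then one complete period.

[43; 3, 1, 3, 86]

a₀ = ⌊√1872⌋ = 43.
With m₀=0, d₀=1 and mₖ₊₁ = dₖaₖ − mₖ, dₖ₊₁ = (n − mₖ₊₁²)/dₖ, aₖ₊₁ = ⌊(a₀+mₖ₊₁)/dₖ₊₁⌋:
  k=1: m=43, d=23, a=3
  k=2: m=26, d=52, a=1
  k=3: m=26, d=23, a=3
  k=4: m=43, d=1, a=86
d=1 and a=2a₀=86 at k=4, so the next step gives (m, d) = (43, 23) again — its k=1 value — and the period has length 4.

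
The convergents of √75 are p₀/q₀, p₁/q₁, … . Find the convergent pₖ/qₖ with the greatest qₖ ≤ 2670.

22508/2599

√75 = [8; 1, 1, 1, 16, …] (period length 4).
Convergents:
  p_0/q_0 = 8/1
  p_1/q_1 = 9/1
  p_2/q_2 = 17/2
  p_3/q_3 = 26/3
  p_4/q_4 = 433/50
  p_5/q_5 = 459/53
  p_6/q_6 = 892/103
  p_7/q_7 = 1351/156
  p_8/q_8 = 22508/2599
  p_9/q_9 = 23859/2755
q_8 = 2599 ≤ 2670 < 2755 = q_9, so the answer is 22508/2599.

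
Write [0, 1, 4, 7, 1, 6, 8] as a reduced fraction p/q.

Using pₖ = aₖpₖ₋₁ + pₖ₋₂ and qₖ = aₖqₖ₋₁ + qₖ₋₂:
  k=0: a=0, p=0, q=1
  k=1: a=1, p=1, q=1
  k=2: a=4, p=4, q=5
  k=3: a=7, p=29, q=36
  k=4: a=1, p=33, q=41
  k=5: a=6, p=227, q=282
  k=6: a=8, p=1849, q=2297

1849/2297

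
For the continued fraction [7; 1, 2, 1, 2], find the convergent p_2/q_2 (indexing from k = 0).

Using pₖ = aₖpₖ₋₁ + pₖ₋₂, qₖ = aₖqₖ₋₁ + qₖ₋₂ (with p₋₁=1, p₋₂=0, q₋₁=0, q₋₂=1):
  k=0: a=7, p=7, q=1
  k=1: a=1, p=8, q=1
  k=2: a=2, p=23, q=3

23/3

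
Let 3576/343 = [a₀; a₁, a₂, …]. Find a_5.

3576 = 10·343 + 146   →  a_0 = 10
343 = 2·146 + 51   →  a_1 = 2
146 = 2·51 + 44   →  a_2 = 2
51 = 1·44 + 7   →  a_3 = 1
44 = 6·7 + 2   →  a_4 = 6
7 = 3·2 + 1   →  a_5 = 3

3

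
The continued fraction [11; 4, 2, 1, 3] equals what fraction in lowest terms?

539/48

Using pₖ = aₖpₖ₋₁ + pₖ₋₂ and qₖ = aₖqₖ₋₁ + qₖ₋₂:
  k=0: a=11, p=11, q=1
  k=1: a=4, p=45, q=4
  k=2: a=2, p=101, q=9
  k=3: a=1, p=146, q=13
  k=4: a=3, p=539, q=48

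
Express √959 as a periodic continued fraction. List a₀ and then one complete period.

[30; 1, 29, 1, 60]

a₀ = ⌊√959⌋ = 30.
With m₀=0, d₀=1 and mₖ₊₁ = dₖaₖ − mₖ, dₖ₊₁ = (n − mₖ₊₁²)/dₖ, aₖ₊₁ = ⌊(a₀+mₖ₊₁)/dₖ₊₁⌋:
  k=1: m=30, d=59, a=1
  k=2: m=29, d=2, a=29
  k=3: m=29, d=59, a=1
  k=4: m=30, d=1, a=60
d=1 and a=2a₀=60 at k=4, so the next step gives (m, d) = (30, 59) again — its k=1 value — and the period has length 4.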